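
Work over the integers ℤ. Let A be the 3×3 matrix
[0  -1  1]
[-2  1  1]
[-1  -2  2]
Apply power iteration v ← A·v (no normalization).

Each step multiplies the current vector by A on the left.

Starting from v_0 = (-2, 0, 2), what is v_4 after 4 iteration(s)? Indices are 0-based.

v_0 = (-2, 0, 2).
v_1 = A·v_0 = (2, 6, 6).
v_2 = A·v_1 = (0, 8, -2).
v_3 = A·v_2 = (-10, 6, -20).
v_4 = A·v_3 = (-26, 6, -42).

v_4 = (-26, 6, -42)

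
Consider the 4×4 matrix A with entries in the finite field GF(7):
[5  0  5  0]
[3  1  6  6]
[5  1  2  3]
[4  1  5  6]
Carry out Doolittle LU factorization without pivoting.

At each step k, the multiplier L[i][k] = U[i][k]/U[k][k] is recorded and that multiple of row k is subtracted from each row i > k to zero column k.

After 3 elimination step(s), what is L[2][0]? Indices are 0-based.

Step 1: pivot at (0,0) is 5.
  row1 ← row1 − (2)·row0  ⇒  L[1][0]=2, U row1=(0, 1, 3, 6)
  row2 ← row2 − (1)·row0  ⇒  L[2][0]=1, U row2=(0, 1, 4, 3)
  row3 ← row3 − (5)·row0  ⇒  L[3][0]=5, U row3=(0, 1, 1, 6)
Step 2: pivot at (1,1) is 1.
  row2 ← row2 − (1)·row1  ⇒  L[2][1]=1, U row2=(0, 0, 1, 4)
  row3 ← row3 − (1)·row1  ⇒  L[3][1]=1, U row3=(0, 0, 5, 0)
Step 3: pivot at (2,2) is 1.
  row3 ← row3 − (5)·row2  ⇒  L[3][2]=5, U row3=(0, 0, 0, 1)

L[2][0] = 1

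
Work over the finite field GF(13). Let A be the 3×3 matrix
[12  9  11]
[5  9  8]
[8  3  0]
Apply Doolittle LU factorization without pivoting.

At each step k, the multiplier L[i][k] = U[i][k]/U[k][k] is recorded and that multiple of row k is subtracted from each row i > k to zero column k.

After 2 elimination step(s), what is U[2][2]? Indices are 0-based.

k=0: U[0][0]=12
  eliminate (1,0): mult=8, new row 1: (0, 2, 11); set L[1][0]=8
  eliminate (2,0): mult=5, new row 2: (0, 10, 10); set L[2][0]=5
k=1: U[1][1]=2
  eliminate (2,1): mult=5, new row 2: (0, 0, 7); set L[2][1]=5

U[2][2] = 7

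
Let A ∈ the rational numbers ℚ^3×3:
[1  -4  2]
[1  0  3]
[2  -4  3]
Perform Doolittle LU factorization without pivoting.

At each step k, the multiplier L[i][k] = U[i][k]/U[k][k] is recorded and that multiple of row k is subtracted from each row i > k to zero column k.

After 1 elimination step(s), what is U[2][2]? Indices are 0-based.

k=0: U[0][0]=1
  eliminate (1,0): mult=1, new row 1: (0, 4, 1); set L[1][0]=1
  eliminate (2,0): mult=2, new row 2: (0, 4, -1); set L[2][0]=2

U[2][2] = -1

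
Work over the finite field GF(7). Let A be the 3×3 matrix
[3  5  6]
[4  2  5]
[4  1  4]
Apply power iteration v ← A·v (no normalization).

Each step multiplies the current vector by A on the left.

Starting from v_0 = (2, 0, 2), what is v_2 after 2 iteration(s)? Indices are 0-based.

v_2 = (2, 6, 0)

v_0 = (2, 0, 2).
v_1 = A·v_0 = (4, 4, 2).
v_2 = A·v_1 = (2, 6, 0).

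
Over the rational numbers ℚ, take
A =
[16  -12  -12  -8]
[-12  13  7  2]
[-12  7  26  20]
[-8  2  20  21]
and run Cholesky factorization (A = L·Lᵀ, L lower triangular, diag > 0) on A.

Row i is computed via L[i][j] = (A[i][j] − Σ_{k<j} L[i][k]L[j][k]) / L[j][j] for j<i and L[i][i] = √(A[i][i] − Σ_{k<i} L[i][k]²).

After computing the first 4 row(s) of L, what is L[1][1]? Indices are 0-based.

Step 1: L[0][0] = √(16) = 4.
  L[1][0] = (-12) / L[0][0] = -3.
Step 2: L[1][1] = √(4) = 2.
  L[2][0] = (-12) / L[0][0] = -3.
  L[2][1] = (-2) / L[1][1] = -1.
Step 3: L[2][2] = √(16) = 4.
  L[3][0] = (-8) / L[0][0] = -2.
  L[3][1] = (-4) / L[1][1] = -2.
  L[3][2] = (12) / L[2][2] = 3.
Step 4: L[3][3] = √(4) = 2.

L[1][1] = 2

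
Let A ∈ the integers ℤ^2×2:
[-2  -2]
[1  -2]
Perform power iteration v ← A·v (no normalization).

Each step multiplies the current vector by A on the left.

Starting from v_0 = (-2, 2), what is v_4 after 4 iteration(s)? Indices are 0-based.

v_4 = (120, -24)

v_0 = (-2, 2).
v_1 = A·v_0 = (0, -6).
v_2 = A·v_1 = (12, 12).
v_3 = A·v_2 = (-48, -12).
v_4 = A·v_3 = (120, -24).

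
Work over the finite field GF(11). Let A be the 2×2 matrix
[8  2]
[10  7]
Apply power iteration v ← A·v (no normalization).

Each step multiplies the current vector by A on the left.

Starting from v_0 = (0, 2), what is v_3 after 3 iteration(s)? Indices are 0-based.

v_0 = (0, 2).
v_1 = A·v_0 = (4, 3).
v_2 = A·v_1 = (5, 6).
v_3 = A·v_2 = (8, 4).

v_3 = (8, 4)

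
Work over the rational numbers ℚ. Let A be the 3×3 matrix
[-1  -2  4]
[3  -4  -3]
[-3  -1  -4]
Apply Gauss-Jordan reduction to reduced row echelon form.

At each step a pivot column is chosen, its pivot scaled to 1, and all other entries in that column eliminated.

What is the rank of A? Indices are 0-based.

rank = 3

[1] R0 /= -1  ⇒  (1, 2, -4)
     R1 -= 3·R0  ⇒  (0, -10, 9)
     R2 -= -3·R0  ⇒  (0, 5, -16)
[2] R1 /= -10  ⇒  (0, 1, -9/10)
     R0 -= 2·R1  ⇒  (1, 0, -11/5)
     R2 -= 5·R1  ⇒  (0, 0, -23/2)
[3] R2 /= -23/2  ⇒  (0, 0, 1)
     R0 -= -11/5·R2  ⇒  (1, 0, 0)
     R1 -= -9/10·R2  ⇒  (0, 1, 0)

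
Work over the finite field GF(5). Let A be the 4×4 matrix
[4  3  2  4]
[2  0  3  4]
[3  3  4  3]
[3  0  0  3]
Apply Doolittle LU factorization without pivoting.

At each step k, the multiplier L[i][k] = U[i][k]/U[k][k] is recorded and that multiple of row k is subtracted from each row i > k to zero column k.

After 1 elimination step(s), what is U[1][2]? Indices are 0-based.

U[1][2] = 2

k=0: U[0][0]=4
  eliminate (1,0): mult=3, new row 1: (0, 1, 2, 2); set L[1][0]=3
  eliminate (2,0): mult=2, new row 2: (0, 2, 0, 0); set L[2][0]=2
  eliminate (3,0): mult=2, new row 3: (0, 4, 1, 0); set L[3][0]=2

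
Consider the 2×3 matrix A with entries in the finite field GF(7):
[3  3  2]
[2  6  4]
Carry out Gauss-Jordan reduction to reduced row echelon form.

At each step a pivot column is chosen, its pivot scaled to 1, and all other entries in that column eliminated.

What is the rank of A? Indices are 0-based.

[1] R0 /= 3  ⇒  (1, 1, 3)
     R1 -= 2·R0  ⇒  (0, 4, 5)
[2] R1 /= 4  ⇒  (0, 1, 3)
     R0 -= 1·R1  ⇒  (1, 0, 0)

rank = 2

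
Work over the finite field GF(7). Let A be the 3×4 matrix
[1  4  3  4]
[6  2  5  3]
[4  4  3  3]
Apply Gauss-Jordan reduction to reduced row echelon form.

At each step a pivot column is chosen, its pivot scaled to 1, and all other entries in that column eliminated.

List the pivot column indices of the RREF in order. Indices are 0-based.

step 1: normalize row 0 (÷1) = (1, 4, 3, 4)
  row 1: subtract 6×row0 = (0, 6, 1, 0)
  row 2: subtract 4×row0 = (0, 2, 5, 1)
step 2: normalize row 1 (÷6) = (0, 1, 6, 0)
  row 0: subtract 4×row1 = (1, 0, 0, 4)
  row 2: subtract 2×row1 = (0, 0, 0, 1)
skip col 2 (zero from row 2)
step 3: normalize row 2 (÷1) = (0, 0, 0, 1)
  row 0: subtract 4×row2 = (1, 0, 0, 0)

pivot columns: 0, 1, 3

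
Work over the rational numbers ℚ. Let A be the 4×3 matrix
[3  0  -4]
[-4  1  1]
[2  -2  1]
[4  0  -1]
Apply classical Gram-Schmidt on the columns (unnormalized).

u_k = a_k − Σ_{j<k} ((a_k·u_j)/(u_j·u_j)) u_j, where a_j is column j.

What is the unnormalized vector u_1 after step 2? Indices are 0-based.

Step 1: u_0 = a_0 = (3, -4, 2, 4).
Step 2: u_1 = a_1 − (-8/45)·u_0 = (8/15, 13/45, -74/45, 32/45).

u_1 = (8/15, 13/45, -74/45, 32/45)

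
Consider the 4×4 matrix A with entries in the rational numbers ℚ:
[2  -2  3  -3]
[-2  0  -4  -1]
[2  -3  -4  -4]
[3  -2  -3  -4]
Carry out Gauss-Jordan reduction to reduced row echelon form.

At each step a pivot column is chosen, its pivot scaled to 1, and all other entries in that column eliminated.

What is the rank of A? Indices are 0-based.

rank = 4

step 1: normalize row 0 (÷2) = (1, -1, 3/2, -3/2)
  row 1: subtract -2×row0 = (0, -2, -1, -4)
  row 2: subtract 2×row0 = (0, -1, -7, -1)
  row 3: subtract 3×row0 = (0, 1, -15/2, 1/2)
step 2: normalize row 1 (÷-2) = (0, 1, 1/2, 2)
  row 0: subtract -1×row1 = (1, 0, 2, 1/2)
  row 2: subtract -1×row1 = (0, 0, -13/2, 1)
  row 3: subtract 1×row1 = (0, 0, -8, -3/2)
step 3: normalize row 2 (÷-13/2) = (0, 0, 1, -2/13)
  row 0: subtract 2×row2 = (1, 0, 0, 21/26)
  row 1: subtract 1/2×row2 = (0, 1, 0, 27/13)
  row 3: subtract -8×row2 = (0, 0, 0, -71/26)
step 4: normalize row 3 (÷-71/26) = (0, 0, 0, 1)
  row 0: subtract 21/26×row3 = (1, 0, 0, 0)
  row 1: subtract 27/13×row3 = (0, 1, 0, 0)
  row 2: subtract -2/13×row3 = (0, 0, 1, 0)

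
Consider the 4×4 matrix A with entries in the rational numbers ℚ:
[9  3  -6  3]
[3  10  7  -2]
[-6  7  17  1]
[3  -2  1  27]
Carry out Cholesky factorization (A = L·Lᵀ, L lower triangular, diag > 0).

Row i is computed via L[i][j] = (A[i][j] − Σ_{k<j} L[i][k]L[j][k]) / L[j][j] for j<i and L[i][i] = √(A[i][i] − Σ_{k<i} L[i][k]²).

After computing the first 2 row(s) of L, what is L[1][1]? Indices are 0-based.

Step 1: L[0][0] = √(9) = 3.
  L[1][0] = (3) / L[0][0] = 1.
Step 2: L[1][1] = √(9) = 3.

L[1][1] = 3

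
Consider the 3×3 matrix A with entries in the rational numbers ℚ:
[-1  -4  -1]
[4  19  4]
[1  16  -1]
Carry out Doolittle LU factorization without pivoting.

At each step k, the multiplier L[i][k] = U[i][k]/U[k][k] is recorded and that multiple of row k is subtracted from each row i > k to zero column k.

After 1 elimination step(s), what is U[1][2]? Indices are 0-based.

U[1][2] = 0

Step 1: pivot at (0,0) is -1.
  row1 ← row1 − (-4)·row0  ⇒  L[1][0]=-4, U row1=(0, 3, 0)
  row2 ← row2 − (-1)·row0  ⇒  L[2][0]=-1, U row2=(0, 12, -2)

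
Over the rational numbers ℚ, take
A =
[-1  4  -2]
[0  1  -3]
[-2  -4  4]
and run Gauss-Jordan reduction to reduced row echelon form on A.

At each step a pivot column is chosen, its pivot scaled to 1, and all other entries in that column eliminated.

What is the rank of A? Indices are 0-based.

[1] R0 /= -1  ⇒  (1, -4, 2)
     R2 -= -2·R0  ⇒  (0, -12, 8)
[2] R1 /= 1  ⇒  (0, 1, -3)
     R0 -= -4·R1  ⇒  (1, 0, -10)
     R2 -= -12·R1  ⇒  (0, 0, -28)
[3] R2 /= -28  ⇒  (0, 0, 1)
     R0 -= -10·R2  ⇒  (1, 0, 0)
     R1 -= -3·R2  ⇒  (0, 1, 0)

rank = 3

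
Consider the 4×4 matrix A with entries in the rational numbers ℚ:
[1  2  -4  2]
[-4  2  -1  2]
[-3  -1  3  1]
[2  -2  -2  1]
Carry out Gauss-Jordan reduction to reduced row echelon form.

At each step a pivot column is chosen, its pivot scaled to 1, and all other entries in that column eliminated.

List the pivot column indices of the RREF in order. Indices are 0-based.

step 1: normalize row 0 (÷1) = (1, 2, -4, 2)
  row 1: subtract -4×row0 = (0, 10, -17, 10)
  row 2: subtract -3×row0 = (0, 5, -9, 7)
  row 3: subtract 2×row0 = (0, -6, 6, -3)
step 2: normalize row 1 (÷10) = (0, 1, -17/10, 1)
  row 0: subtract 2×row1 = (1, 0, -3/5, 0)
  row 2: subtract 5×row1 = (0, 0, -1/2, 2)
  row 3: subtract -6×row1 = (0, 0, -21/5, 3)
step 3: normalize row 2 (÷-1/2) = (0, 0, 1, -4)
  row 0: subtract -3/5×row2 = (1, 0, 0, -12/5)
  row 1: subtract -17/10×row2 = (0, 1, 0, -29/5)
  row 3: subtract -21/5×row2 = (0, 0, 0, -69/5)
step 4: normalize row 3 (÷-69/5) = (0, 0, 0, 1)
  row 0: subtract -12/5×row3 = (1, 0, 0, 0)
  row 1: subtract -29/5×row3 = (0, 1, 0, 0)
  row 2: subtract -4×row3 = (0, 0, 1, 0)

pivot columns: 0, 1, 2, 3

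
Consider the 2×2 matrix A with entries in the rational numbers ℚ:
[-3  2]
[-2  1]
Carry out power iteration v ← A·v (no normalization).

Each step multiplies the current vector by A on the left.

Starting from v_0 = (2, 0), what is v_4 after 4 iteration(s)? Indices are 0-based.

v_4 = (18, 16)

v_0 = (2, 0).
v_1 = A·v_0 = (-6, -4).
v_2 = A·v_1 = (10, 8).
v_3 = A·v_2 = (-14, -12).
v_4 = A·v_3 = (18, 16).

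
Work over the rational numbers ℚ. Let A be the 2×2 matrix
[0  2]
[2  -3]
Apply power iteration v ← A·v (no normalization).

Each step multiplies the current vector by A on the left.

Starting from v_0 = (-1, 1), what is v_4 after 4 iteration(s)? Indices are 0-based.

v_4 = (-154, 307)

v_0 = (-1, 1).
v_1 = A·v_0 = (2, -5).
v_2 = A·v_1 = (-10, 19).
v_3 = A·v_2 = (38, -77).
v_4 = A·v_3 = (-154, 307).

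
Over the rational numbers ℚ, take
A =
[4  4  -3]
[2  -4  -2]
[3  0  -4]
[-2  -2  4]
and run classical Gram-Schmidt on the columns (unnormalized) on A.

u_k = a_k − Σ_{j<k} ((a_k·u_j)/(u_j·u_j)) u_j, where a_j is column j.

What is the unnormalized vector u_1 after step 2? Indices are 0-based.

u_1 = (28/11, -52/11, -12/11, -14/11)

Step 1: u_0 = a_0 = (4, 2, 3, -2).
Step 2: u_1 = a_1 − (4/11)·u_0 = (28/11, -52/11, -12/11, -14/11).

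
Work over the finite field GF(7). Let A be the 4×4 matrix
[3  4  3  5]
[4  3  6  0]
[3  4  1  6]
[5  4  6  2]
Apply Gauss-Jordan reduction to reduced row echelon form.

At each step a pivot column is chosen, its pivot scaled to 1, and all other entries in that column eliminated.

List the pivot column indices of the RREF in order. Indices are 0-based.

pivot columns: 0, 1, 2, 3

[1] R0 /= 3  ⇒  (1, 6, 1, 4)
     R1 -= 4·R0  ⇒  (0, 0, 2, 5)
     R2 -= 3·R0  ⇒  (0, 0, 5, 1)
     R3 -= 5·R0  ⇒  (0, 2, 1, 3)
[2] R1 <-> R3
[2] R1 /= 2  ⇒  (0, 1, 4, 5)
     R0 -= 6·R1  ⇒  (1, 0, 5, 2)
[3] R2 /= 5  ⇒  (0, 0, 1, 3)
     R0 -= 5·R2  ⇒  (1, 0, 0, 1)
     R1 -= 4·R2  ⇒  (0, 1, 0, 0)
     R3 -= 2·R2  ⇒  (0, 0, 0, 6)
[4] R3 /= 6  ⇒  (0, 0, 0, 1)
     R0 -= 1·R3  ⇒  (1, 0, 0, 0)
     R2 -= 3·R3  ⇒  (0, 0, 1, 0)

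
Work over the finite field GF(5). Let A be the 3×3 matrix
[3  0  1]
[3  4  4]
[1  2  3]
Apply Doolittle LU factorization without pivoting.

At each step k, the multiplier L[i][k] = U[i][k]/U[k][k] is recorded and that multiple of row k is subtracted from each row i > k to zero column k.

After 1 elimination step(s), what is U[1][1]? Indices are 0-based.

U[1][1] = 4

[col 0] pivot 3
  R1 -= 1*R0 → (0, 4, 3)  (L[1][0] := 1)
  R2 -= 2*R0 → (0, 2, 1)  (L[2][0] := 2)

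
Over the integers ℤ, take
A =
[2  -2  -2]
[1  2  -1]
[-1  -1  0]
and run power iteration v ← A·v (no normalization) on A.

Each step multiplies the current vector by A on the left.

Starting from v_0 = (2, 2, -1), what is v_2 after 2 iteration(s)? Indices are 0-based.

v_2 = (-2, 20, -9)

v_0 = (2, 2, -1).
v_1 = A·v_0 = (2, 7, -4).
v_2 = A·v_1 = (-2, 20, -9).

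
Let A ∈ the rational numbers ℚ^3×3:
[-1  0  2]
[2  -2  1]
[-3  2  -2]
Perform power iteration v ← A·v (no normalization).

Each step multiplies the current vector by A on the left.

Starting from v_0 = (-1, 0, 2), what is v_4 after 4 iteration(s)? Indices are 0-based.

v_4 = (149, 117, -163)

v_0 = (-1, 0, 2).
v_1 = A·v_0 = (5, 0, -1).
v_2 = A·v_1 = (-7, 9, -13).
v_3 = A·v_2 = (-19, -45, 65).
v_4 = A·v_3 = (149, 117, -163).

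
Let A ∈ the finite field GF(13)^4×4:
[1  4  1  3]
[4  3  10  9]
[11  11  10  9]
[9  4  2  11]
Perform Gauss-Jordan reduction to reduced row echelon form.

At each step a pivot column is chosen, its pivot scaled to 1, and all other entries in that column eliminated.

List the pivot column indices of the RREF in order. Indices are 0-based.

step 1: normalize row 0 (÷1) = (1, 4, 1, 3)
  row 1: subtract 4×row0 = (0, 0, 6, 10)
  row 2: subtract 11×row0 = (0, 6, 12, 2)
  row 3: subtract 9×row0 = (0, 7, 6, 10)
step 2: exchange rows 1,2
step 2: normalize row 1 (÷6) = (0, 1, 2, 9)
  row 0: subtract 4×row1 = (1, 0, 6, 6)
  row 3: subtract 7×row1 = (0, 0, 5, 12)
step 3: normalize row 2 (÷6) = (0, 0, 1, 6)
  row 0: subtract 6×row2 = (1, 0, 0, 9)
  row 1: subtract 2×row2 = (0, 1, 0, 10)
  row 3: subtract 5×row2 = (0, 0, 0, 8)
step 4: normalize row 3 (÷8) = (0, 0, 0, 1)
  row 0: subtract 9×row3 = (1, 0, 0, 0)
  row 1: subtract 10×row3 = (0, 1, 0, 0)
  row 2: subtract 6×row3 = (0, 0, 1, 0)

pivot columns: 0, 1, 2, 3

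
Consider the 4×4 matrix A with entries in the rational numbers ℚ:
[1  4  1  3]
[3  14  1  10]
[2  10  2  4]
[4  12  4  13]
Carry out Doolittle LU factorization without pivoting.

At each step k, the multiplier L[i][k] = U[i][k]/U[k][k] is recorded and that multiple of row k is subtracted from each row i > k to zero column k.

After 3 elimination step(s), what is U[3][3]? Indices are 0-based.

[col 0] pivot 1
  R1 -= 3*R0 → (0, 2, -2, 1)  (L[1][0] := 3)
  R2 -= 2*R0 → (0, 2, 0, -2)  (L[2][0] := 2)
  R3 -= 4*R0 → (0, -4, 0, 1)  (L[3][0] := 4)
[col 1] pivot 2
  R2 -= 1*R1 → (0, 0, 2, -3)  (L[2][1] := 1)
  R3 -= -2*R1 → (0, 0, -4, 3)  (L[3][1] := -2)
[col 2] pivot 2
  R3 -= -2*R2 → (0, 0, 0, -3)  (L[3][2] := -2)

U[3][3] = -3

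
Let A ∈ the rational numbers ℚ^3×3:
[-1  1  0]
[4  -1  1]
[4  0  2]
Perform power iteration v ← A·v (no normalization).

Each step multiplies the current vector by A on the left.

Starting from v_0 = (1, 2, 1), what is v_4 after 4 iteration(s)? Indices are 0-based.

v_4 = (12, 43, 100)

v_0 = (1, 2, 1).
v_1 = A·v_0 = (1, 3, 6).
v_2 = A·v_1 = (2, 7, 16).
v_3 = A·v_2 = (5, 17, 40).
v_4 = A·v_3 = (12, 43, 100).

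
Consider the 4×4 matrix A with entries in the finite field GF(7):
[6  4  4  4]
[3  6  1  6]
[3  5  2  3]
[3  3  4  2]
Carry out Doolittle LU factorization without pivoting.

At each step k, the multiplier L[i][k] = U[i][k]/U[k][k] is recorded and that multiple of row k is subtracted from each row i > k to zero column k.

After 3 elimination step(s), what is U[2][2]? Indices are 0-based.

U[2][2] = 6

k=0: U[0][0]=6
  eliminate (1,0): mult=4, new row 1: (0, 4, 6, 4); set L[1][0]=4
  eliminate (2,0): mult=4, new row 2: (0, 3, 0, 1); set L[2][0]=4
  eliminate (3,0): mult=4, new row 3: (0, 1, 2, 0); set L[3][0]=4
k=1: U[1][1]=4
  eliminate (2,1): mult=6, new row 2: (0, 0, 6, 5); set L[2][1]=6
  eliminate (3,1): mult=2, new row 3: (0, 0, 4, 6); set L[3][1]=2
k=2: U[2][2]=6
  eliminate (3,2): mult=3, new row 3: (0, 0, 0, 5); set L[3][2]=3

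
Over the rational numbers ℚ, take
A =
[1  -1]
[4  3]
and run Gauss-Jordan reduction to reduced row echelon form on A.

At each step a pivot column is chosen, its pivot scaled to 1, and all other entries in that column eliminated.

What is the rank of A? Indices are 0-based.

rank = 2

[1] R0 /= 1  ⇒  (1, -1)
     R1 -= 4·R0  ⇒  (0, 7)
[2] R1 /= 7  ⇒  (0, 1)
     R0 -= -1·R1  ⇒  (1, 0)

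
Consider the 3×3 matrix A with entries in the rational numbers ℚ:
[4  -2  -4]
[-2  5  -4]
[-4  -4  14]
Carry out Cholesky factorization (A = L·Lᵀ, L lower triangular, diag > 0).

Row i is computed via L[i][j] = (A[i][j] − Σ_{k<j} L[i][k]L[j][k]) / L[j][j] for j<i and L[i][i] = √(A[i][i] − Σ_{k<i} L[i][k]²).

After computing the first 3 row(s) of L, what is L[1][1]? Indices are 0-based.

Step 1: L[0][0] = √(4) = 2.
  L[1][0] = (-2) / L[0][0] = -1.
Step 2: L[1][1] = √(4) = 2.
  L[2][0] = (-4) / L[0][0] = -2.
  L[2][1] = (-6) / L[1][1] = -3.
Step 3: L[2][2] = √(1) = 1.

L[1][1] = 2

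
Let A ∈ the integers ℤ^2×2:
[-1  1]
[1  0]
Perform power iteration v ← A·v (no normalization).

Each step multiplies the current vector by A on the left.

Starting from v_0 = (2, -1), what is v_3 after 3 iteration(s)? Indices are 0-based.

v_0 = (2, -1).
v_1 = A·v_0 = (-3, 2).
v_2 = A·v_1 = (5, -3).
v_3 = A·v_2 = (-8, 5).

v_3 = (-8, 5)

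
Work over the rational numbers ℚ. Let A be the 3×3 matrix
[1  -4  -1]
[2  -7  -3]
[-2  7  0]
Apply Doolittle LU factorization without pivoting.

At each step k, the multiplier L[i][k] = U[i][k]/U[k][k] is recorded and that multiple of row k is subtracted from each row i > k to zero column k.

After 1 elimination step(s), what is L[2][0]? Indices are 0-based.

[col 0] pivot 1
  R1 -= 2*R0 → (0, 1, -1)  (L[1][0] := 2)
  R2 -= -2*R0 → (0, -1, -2)  (L[2][0] := -2)

L[2][0] = -2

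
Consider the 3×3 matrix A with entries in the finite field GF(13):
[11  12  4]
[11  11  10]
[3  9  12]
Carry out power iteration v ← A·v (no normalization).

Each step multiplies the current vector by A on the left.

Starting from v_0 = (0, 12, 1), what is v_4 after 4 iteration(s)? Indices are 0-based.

v_0 = (0, 12, 1).
v_1 = A·v_0 = (5, 12, 3).
v_2 = A·v_1 = (3, 9, 3).
v_3 = A·v_2 = (10, 6, 9).
v_4 = A·v_3 = (10, 6, 10).

v_4 = (10, 6, 10)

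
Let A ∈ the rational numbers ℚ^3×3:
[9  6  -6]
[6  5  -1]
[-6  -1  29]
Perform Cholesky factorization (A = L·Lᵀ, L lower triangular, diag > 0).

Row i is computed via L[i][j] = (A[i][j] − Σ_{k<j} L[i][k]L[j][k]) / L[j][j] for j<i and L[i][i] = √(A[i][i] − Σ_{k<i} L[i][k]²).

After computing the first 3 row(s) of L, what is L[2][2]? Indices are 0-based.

L[2][2] = 4

Step 1: L[0][0] = √(9) = 3.
  L[1][0] = (6) / L[0][0] = 2.
Step 2: L[1][1] = √(1) = 1.
  L[2][0] = (-6) / L[0][0] = -2.
  L[2][1] = (3) / L[1][1] = 3.
Step 3: L[2][2] = √(16) = 4.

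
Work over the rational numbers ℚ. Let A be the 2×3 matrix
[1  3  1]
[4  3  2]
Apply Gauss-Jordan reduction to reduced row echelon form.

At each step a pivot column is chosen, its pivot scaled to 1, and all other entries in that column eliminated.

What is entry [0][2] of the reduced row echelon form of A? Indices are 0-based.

step 1: normalize row 0 (÷1) = (1, 3, 1)
  row 1: subtract 4×row0 = (0, -9, -2)
step 2: normalize row 1 (÷-9) = (0, 1, 2/9)
  row 0: subtract 3×row1 = (1, 0, 1/3)

M[0][2] = 1/3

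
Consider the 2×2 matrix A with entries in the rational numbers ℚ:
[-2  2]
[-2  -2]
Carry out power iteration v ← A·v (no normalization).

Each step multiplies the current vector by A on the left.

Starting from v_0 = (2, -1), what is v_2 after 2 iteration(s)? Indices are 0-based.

v_0 = (2, -1).
v_1 = A·v_0 = (-6, -2).
v_2 = A·v_1 = (8, 16).

v_2 = (8, 16)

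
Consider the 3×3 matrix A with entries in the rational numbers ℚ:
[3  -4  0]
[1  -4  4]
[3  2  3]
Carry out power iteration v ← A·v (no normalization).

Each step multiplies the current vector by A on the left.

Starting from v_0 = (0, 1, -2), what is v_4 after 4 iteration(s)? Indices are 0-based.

v_4 = (1060, 1148, -488)

v_0 = (0, 1, -2).
v_1 = A·v_0 = (-4, -12, -4).
v_2 = A·v_1 = (36, 28, -48).
v_3 = A·v_2 = (-4, -268, 20).
v_4 = A·v_3 = (1060, 1148, -488).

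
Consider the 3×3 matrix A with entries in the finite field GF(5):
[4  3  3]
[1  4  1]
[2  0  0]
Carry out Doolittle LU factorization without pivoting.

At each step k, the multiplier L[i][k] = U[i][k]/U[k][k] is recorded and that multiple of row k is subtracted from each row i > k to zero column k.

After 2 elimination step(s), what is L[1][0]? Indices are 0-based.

L[1][0] = 4

[col 0] pivot 4
  R1 -= 4*R0 → (0, 2, 4)  (L[1][0] := 4)
  R2 -= 3*R0 → (0, 1, 1)  (L[2][0] := 3)
[col 1] pivot 2
  R2 -= 3*R1 → (0, 0, 4)  (L[2][1] := 3)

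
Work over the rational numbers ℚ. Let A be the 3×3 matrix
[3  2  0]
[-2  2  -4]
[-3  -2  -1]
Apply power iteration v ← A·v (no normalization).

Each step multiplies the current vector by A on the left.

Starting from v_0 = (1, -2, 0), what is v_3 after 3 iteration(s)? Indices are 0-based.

v_0 = (1, -2, 0).
v_1 = A·v_0 = (-1, -6, 1).
v_2 = A·v_1 = (-15, -14, 14).
v_3 = A·v_2 = (-73, -54, 59).

v_3 = (-73, -54, 59)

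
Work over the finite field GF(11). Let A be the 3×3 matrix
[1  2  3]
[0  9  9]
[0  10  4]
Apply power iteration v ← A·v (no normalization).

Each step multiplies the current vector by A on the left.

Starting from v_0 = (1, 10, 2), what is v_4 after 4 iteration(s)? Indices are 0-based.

v_0 = (1, 10, 2).
v_1 = A·v_0 = (5, 9, 9).
v_2 = A·v_1 = (6, 8, 5).
v_3 = A·v_2 = (4, 7, 1).
v_4 = A·v_3 = (10, 6, 8).

v_4 = (10, 6, 8)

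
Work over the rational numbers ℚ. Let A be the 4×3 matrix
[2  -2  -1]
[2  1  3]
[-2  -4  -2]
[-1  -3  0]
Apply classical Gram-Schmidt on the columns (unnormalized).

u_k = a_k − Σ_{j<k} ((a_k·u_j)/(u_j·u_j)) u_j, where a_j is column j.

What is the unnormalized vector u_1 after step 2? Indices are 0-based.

Step 1: u_0 = a_0 = (2, 2, -2, -1).
Step 2: u_1 = a_1 − (9/13)·u_0 = (-44/13, -5/13, -34/13, -30/13).

u_1 = (-44/13, -5/13, -34/13, -30/13)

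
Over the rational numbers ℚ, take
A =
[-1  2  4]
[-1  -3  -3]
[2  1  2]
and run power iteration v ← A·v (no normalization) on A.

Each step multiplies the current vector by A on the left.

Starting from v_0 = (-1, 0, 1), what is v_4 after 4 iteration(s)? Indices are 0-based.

v_0 = (-1, 0, 1).
v_1 = A·v_0 = (5, -2, 0).
v_2 = A·v_1 = (-9, 1, 8).
v_3 = A·v_2 = (43, -18, -1).
v_4 = A·v_3 = (-83, 14, 66).

v_4 = (-83, 14, 66)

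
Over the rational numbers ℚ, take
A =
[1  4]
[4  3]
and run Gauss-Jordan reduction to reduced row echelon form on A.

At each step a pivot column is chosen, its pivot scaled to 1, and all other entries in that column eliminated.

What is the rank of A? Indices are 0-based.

rank = 2

[1] R0 /= 1  ⇒  (1, 4)
     R1 -= 4·R0  ⇒  (0, -13)
[2] R1 /= -13  ⇒  (0, 1)
     R0 -= 4·R1  ⇒  (1, 0)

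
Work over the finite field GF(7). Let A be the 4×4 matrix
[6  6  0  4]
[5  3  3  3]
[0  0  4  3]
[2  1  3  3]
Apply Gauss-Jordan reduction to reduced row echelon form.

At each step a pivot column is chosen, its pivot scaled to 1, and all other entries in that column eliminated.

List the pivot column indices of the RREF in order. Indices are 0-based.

pivot columns: 0, 1, 2, 3

[1] R0 /= 6  ⇒  (1, 1, 0, 3)
     R1 -= 5·R0  ⇒  (0, 5, 3, 2)
     R3 -= 2·R0  ⇒  (0, 6, 3, 4)
[2] R1 /= 5  ⇒  (0, 1, 2, 6)
     R0 -= 1·R1  ⇒  (1, 0, 5, 4)
     R3 -= 6·R1  ⇒  (0, 0, 5, 3)
[3] R2 /= 4  ⇒  (0, 0, 1, 6)
     R0 -= 5·R2  ⇒  (1, 0, 0, 2)
     R1 -= 2·R2  ⇒  (0, 1, 0, 1)
     R3 -= 5·R2  ⇒  (0, 0, 0, 1)
[4] R3 /= 1  ⇒  (0, 0, 0, 1)
     R0 -= 2·R3  ⇒  (1, 0, 0, 0)
     R1 -= 1·R3  ⇒  (0, 1, 0, 0)
     R2 -= 6·R3  ⇒  (0, 0, 1, 0)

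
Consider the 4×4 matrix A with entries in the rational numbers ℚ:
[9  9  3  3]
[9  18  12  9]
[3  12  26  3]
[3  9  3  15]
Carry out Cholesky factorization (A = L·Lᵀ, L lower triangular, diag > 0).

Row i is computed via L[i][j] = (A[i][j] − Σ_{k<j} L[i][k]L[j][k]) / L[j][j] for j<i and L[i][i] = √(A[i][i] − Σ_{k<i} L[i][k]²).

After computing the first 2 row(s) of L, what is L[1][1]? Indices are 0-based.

L[1][1] = 3

Step 1: L[0][0] = √(9) = 3.
  L[1][0] = (9) / L[0][0] = 3.
Step 2: L[1][1] = √(9) = 3.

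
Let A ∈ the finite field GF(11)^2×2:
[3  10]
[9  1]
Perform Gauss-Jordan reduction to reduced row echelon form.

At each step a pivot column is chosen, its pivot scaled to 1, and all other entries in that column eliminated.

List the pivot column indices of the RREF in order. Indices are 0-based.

pivot columns: 0, 1

pivot(0,0)=3: scale R0 → (1, 7)
  clear (1,0): R1 −= (9)R0 → (0, 4)
pivot(1,1)=4: scale R1 → (0, 1)
  clear (0,1): R0 −= (7)R1 → (1, 0)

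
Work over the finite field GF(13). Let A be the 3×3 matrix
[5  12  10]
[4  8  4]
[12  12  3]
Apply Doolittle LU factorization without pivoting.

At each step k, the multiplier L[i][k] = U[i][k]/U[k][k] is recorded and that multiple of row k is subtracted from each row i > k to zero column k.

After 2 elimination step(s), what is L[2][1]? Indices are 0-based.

L[2][1] = 4

k=0: U[0][0]=5
  eliminate (1,0): mult=6, new row 1: (0, 1, 9); set L[1][0]=6
  eliminate (2,0): mult=5, new row 2: (0, 4, 5); set L[2][0]=5
k=1: U[1][1]=1
  eliminate (2,1): mult=4, new row 2: (0, 0, 8); set L[2][1]=4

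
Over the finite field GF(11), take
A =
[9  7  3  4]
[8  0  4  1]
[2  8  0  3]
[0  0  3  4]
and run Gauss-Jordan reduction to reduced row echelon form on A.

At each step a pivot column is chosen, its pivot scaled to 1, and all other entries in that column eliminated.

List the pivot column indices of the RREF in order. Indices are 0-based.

pivot columns: 0, 1, 2, 3

step 1: normalize row 0 (÷9) = (1, 2, 4, 9)
  row 1: subtract 8×row0 = (0, 6, 5, 6)
  row 2: subtract 2×row0 = (0, 4, 3, 7)
step 2: normalize row 1 (÷6) = (0, 1, 10, 1)
  row 0: subtract 2×row1 = (1, 0, 6, 7)
  row 2: subtract 4×row1 = (0, 0, 7, 3)
step 3: normalize row 2 (÷7) = (0, 0, 1, 2)
  row 0: subtract 6×row2 = (1, 0, 0, 6)
  row 1: subtract 10×row2 = (0, 1, 0, 3)
  row 3: subtract 3×row2 = (0, 0, 0, 9)
step 4: normalize row 3 (÷9) = (0, 0, 0, 1)
  row 0: subtract 6×row3 = (1, 0, 0, 0)
  row 1: subtract 3×row3 = (0, 1, 0, 0)
  row 2: subtract 2×row3 = (0, 0, 1, 0)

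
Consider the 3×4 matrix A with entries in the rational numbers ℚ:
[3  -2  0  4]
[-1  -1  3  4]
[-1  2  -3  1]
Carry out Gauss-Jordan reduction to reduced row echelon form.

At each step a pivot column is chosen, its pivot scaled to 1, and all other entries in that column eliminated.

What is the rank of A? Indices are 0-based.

rank = 3

step 1: normalize row 0 (÷3) = (1, -2/3, 0, 4/3)
  row 1: subtract -1×row0 = (0, -5/3, 3, 16/3)
  row 2: subtract -1×row0 = (0, 4/3, -3, 7/3)
step 2: normalize row 1 (÷-5/3) = (0, 1, -9/5, -16/5)
  row 0: subtract -2/3×row1 = (1, 0, -6/5, -4/5)
  row 2: subtract 4/3×row1 = (0, 0, -3/5, 33/5)
step 3: normalize row 2 (÷-3/5) = (0, 0, 1, -11)
  row 0: subtract -6/5×row2 = (1, 0, 0, -14)
  row 1: subtract -9/5×row2 = (0, 1, 0, -23)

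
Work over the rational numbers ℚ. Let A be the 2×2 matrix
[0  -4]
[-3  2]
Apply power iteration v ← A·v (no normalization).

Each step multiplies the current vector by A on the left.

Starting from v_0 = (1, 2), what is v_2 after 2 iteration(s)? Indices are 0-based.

v_0 = (1, 2).
v_1 = A·v_0 = (-8, 1).
v_2 = A·v_1 = (-4, 26).

v_2 = (-4, 26)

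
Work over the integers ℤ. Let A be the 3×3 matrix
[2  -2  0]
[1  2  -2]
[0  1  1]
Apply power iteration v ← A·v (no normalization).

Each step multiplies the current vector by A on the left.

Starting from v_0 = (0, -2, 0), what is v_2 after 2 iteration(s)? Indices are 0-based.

v_0 = (0, -2, 0).
v_1 = A·v_0 = (4, -4, -2).
v_2 = A·v_1 = (16, 0, -6).

v_2 = (16, 0, -6)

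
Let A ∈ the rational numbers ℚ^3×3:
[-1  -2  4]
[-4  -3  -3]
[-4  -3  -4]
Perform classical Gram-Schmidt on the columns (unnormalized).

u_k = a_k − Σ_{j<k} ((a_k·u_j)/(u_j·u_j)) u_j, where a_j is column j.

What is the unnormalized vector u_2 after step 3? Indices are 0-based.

Step 1: u_0 = a_0 = (-1, -4, -4).
Step 2: u_1 = a_1 − (26/33)·u_0 = (-40/33, 5/33, 5/33).
Step 3: u_2 = a_2 − (8/11)·u_0 − (-39/10)·u_1 = (0, 1/2, -1/2).

u_2 = (0, 1/2, -1/2)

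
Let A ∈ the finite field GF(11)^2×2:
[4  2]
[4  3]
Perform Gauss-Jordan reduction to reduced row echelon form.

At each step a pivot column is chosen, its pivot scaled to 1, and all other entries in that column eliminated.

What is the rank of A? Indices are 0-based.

rank = 2

pivot(0,0)=4: scale R0 → (1, 6)
  clear (1,0): R1 −= (4)R0 → (0, 1)
pivot(1,1)=1: scale R1 → (0, 1)
  clear (0,1): R0 −= (6)R1 → (1, 0)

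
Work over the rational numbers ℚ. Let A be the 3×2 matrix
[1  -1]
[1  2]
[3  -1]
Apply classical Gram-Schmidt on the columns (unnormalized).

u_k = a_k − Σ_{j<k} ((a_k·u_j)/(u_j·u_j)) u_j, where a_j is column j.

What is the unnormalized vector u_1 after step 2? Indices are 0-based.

u_1 = (-9/11, 24/11, -5/11)

Step 1: u_0 = a_0 = (1, 1, 3).
Step 2: u_1 = a_1 − (-2/11)·u_0 = (-9/11, 24/11, -5/11).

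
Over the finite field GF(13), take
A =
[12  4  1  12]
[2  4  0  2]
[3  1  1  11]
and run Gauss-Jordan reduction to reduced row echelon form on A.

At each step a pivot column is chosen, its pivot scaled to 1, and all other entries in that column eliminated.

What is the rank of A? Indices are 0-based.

rank = 3

pivot(0,0)=12: scale R0 → (1, 9, 12, 1)
  clear (1,0): R1 −= (2)R0 → (0, 12, 2, 0)
  clear (2,0): R2 −= (3)R0 → (0, 0, 4, 8)
pivot(1,1)=12: scale R1 → (0, 1, 11, 0)
  clear (0,1): R0 −= (9)R1 → (1, 0, 4, 1)
pivot(2,2)=4: scale R2 → (0, 0, 1, 2)
  clear (0,2): R0 −= (4)R2 → (1, 0, 0, 6)
  clear (1,2): R1 −= (11)R2 → (0, 1, 0, 4)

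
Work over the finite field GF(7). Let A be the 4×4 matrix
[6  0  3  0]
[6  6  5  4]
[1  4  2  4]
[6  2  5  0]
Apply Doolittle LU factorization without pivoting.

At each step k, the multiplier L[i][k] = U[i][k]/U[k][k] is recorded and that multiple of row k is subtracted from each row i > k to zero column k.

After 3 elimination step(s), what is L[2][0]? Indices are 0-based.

k=0: U[0][0]=6
  eliminate (1,0): mult=1, new row 1: (0, 6, 2, 4); set L[1][0]=1
  eliminate (2,0): mult=6, new row 2: (0, 4, 5, 4); set L[2][0]=6
  eliminate (3,0): mult=1, new row 3: (0, 2, 2, 0); set L[3][0]=1
k=1: U[1][1]=6
  eliminate (2,1): mult=3, new row 2: (0, 0, 6, 6); set L[2][1]=3
  eliminate (3,1): mult=5, new row 3: (0, 0, 6, 1); set L[3][1]=5
k=2: U[2][2]=6
  eliminate (3,2): mult=1, new row 3: (0, 0, 0, 2); set L[3][2]=1

L[2][0] = 6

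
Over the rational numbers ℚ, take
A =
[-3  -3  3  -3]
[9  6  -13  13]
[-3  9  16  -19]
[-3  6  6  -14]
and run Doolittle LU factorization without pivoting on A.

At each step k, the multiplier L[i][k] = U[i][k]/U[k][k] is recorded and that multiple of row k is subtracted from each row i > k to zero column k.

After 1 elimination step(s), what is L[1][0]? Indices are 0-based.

L[1][0] = -3

[col 0] pivot -3
  R1 -= -3*R0 → (0, -3, -4, 4)  (L[1][0] := -3)
  R2 -= 1*R0 → (0, 12, 13, -16)  (L[2][0] := 1)
  R3 -= 1*R0 → (0, 9, 3, -11)  (L[3][0] := 1)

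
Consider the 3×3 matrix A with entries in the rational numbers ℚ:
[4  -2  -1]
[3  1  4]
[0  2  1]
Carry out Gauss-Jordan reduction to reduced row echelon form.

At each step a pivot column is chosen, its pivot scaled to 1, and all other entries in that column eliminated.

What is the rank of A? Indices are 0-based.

step 1: normalize row 0 (÷4) = (1, -1/2, -1/4)
  row 1: subtract 3×row0 = (0, 5/2, 19/4)
step 2: normalize row 1 (÷5/2) = (0, 1, 19/10)
  row 0: subtract -1/2×row1 = (1, 0, 7/10)
  row 2: subtract 2×row1 = (0, 0, -14/5)
step 3: normalize row 2 (÷-14/5) = (0, 0, 1)
  row 0: subtract 7/10×row2 = (1, 0, 0)
  row 1: subtract 19/10×row2 = (0, 1, 0)

rank = 3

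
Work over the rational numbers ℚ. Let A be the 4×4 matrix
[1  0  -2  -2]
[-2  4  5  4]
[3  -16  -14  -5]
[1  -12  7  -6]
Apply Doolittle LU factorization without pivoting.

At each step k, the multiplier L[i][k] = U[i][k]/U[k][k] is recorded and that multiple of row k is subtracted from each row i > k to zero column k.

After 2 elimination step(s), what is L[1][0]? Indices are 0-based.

k=0: U[0][0]=1
  eliminate (1,0): mult=-2, new row 1: (0, 4, 1, 0); set L[1][0]=-2
  eliminate (2,0): mult=3, new row 2: (0, -16, -8, 1); set L[2][0]=3
  eliminate (3,0): mult=1, new row 3: (0, -12, 9, -4); set L[3][0]=1
k=1: U[1][1]=4
  eliminate (2,1): mult=-4, new row 2: (0, 0, -4, 1); set L[2][1]=-4
  eliminate (3,1): mult=-3, new row 3: (0, 0, 12, -4); set L[3][1]=-3

L[1][0] = -2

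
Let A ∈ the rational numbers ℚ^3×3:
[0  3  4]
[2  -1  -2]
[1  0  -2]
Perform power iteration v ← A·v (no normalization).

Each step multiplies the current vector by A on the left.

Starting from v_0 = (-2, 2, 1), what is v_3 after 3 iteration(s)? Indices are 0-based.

v_3 = (180, -152, -76)

v_0 = (-2, 2, 1).
v_1 = A·v_0 = (10, -8, -4).
v_2 = A·v_1 = (-40, 36, 18).
v_3 = A·v_2 = (180, -152, -76).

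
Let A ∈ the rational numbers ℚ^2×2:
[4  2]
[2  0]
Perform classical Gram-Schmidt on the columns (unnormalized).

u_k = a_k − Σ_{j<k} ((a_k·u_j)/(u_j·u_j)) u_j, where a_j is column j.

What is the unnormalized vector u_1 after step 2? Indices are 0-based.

Step 1: u_0 = a_0 = (4, 2).
Step 2: u_1 = a_1 − (2/5)·u_0 = (2/5, -4/5).

u_1 = (2/5, -4/5)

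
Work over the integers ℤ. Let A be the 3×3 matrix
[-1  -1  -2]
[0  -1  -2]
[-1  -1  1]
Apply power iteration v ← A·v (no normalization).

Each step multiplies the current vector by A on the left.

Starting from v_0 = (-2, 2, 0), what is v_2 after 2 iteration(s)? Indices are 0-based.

v_2 = (2, 2, 2)

v_0 = (-2, 2, 0).
v_1 = A·v_0 = (0, -2, 0).
v_2 = A·v_1 = (2, 2, 2).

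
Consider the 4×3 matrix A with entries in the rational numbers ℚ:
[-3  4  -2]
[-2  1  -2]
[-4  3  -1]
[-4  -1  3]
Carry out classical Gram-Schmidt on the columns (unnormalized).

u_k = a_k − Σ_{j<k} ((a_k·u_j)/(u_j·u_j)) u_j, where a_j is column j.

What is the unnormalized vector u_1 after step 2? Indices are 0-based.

u_1 = (38/15, 1/45, 47/45, -133/45)

Step 1: u_0 = a_0 = (-3, -2, -4, -4).
Step 2: u_1 = a_1 − (-22/45)·u_0 = (38/15, 1/45, 47/45, -133/45).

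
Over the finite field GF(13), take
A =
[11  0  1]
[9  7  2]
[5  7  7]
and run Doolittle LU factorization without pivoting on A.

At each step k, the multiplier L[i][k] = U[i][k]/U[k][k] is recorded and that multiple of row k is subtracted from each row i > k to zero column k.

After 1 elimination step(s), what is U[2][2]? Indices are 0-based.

U[2][2] = 3

[col 0] pivot 11
  R1 -= 2*R0 → (0, 7, 0)  (L[1][0] := 2)
  R2 -= 4*R0 → (0, 7, 3)  (L[2][0] := 4)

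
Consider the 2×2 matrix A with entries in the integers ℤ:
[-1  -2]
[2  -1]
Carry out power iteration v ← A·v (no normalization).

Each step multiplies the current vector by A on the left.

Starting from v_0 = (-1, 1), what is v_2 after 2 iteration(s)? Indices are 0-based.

v_0 = (-1, 1).
v_1 = A·v_0 = (-1, -3).
v_2 = A·v_1 = (7, 1).

v_2 = (7, 1)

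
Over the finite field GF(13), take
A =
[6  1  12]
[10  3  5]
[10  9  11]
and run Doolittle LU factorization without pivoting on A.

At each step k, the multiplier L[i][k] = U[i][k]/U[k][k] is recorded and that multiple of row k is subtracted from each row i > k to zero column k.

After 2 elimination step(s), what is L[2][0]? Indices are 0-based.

[col 0] pivot 6
  R1 -= 6*R0 → (0, 10, 11)  (L[1][0] := 6)
  R2 -= 6*R0 → (0, 3, 4)  (L[2][0] := 6)
[col 1] pivot 10
  R2 -= 12*R1 → (0, 0, 2)  (L[2][1] := 12)

L[2][0] = 6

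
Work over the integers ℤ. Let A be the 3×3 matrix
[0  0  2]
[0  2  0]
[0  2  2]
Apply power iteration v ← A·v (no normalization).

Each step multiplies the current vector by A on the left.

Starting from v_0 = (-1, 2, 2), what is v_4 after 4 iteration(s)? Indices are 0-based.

v_4 = (128, 32, 160)

v_0 = (-1, 2, 2).
v_1 = A·v_0 = (4, 4, 8).
v_2 = A·v_1 = (16, 8, 24).
v_3 = A·v_2 = (48, 16, 64).
v_4 = A·v_3 = (128, 32, 160).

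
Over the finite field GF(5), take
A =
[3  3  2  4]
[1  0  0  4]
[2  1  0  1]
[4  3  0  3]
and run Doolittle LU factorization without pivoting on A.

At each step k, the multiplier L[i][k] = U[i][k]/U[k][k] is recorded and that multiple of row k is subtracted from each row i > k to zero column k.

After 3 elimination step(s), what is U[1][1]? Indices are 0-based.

U[1][1] = 4

k=0: U[0][0]=3
  eliminate (1,0): mult=2, new row 1: (0, 4, 1, 1); set L[1][0]=2
  eliminate (2,0): mult=4, new row 2: (0, 4, 2, 0); set L[2][0]=4
  eliminate (3,0): mult=3, new row 3: (0, 4, 4, 1); set L[3][0]=3
k=1: U[1][1]=4
  eliminate (2,1): mult=1, new row 2: (0, 0, 1, 4); set L[2][1]=1
  eliminate (3,1): mult=1, new row 3: (0, 0, 3, 0); set L[3][1]=1
k=2: U[2][2]=1
  eliminate (3,2): mult=3, new row 3: (0, 0, 0, 3); set L[3][2]=3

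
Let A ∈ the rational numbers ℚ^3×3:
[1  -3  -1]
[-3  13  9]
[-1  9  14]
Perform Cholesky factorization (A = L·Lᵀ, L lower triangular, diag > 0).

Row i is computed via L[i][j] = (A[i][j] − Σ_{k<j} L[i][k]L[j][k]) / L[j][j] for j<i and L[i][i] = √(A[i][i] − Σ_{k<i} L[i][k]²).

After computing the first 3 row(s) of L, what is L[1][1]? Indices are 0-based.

L[1][1] = 2

Step 1: L[0][0] = √(1) = 1.
  L[1][0] = (-3) / L[0][0] = -3.
Step 2: L[1][1] = √(4) = 2.
  L[2][0] = (-1) / L[0][0] = -1.
  L[2][1] = (6) / L[1][1] = 3.
Step 3: L[2][2] = √(4) = 2.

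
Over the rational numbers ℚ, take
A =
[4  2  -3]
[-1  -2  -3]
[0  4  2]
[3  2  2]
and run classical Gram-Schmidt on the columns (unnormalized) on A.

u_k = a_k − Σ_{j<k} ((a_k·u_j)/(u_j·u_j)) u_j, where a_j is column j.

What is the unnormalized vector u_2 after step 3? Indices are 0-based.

u_2 = (-129/59, -243/118, -62/59, 263/118)

Step 1: u_0 = a_0 = (4, -1, 0, 3).
Step 2: u_1 = a_1 − (8/13)·u_0 = (-6/13, -18/13, 4, 2/13).
Step 3: u_2 = a_2 − (-3/26)·u_0 − (45/59)·u_1 = (-129/59, -243/118, -62/59, 263/118).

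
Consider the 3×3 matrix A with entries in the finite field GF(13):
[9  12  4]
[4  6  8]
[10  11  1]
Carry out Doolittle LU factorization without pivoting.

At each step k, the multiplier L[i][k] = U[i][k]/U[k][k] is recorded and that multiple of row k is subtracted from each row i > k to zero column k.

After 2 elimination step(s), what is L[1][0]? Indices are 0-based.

[col 0] pivot 9
  R1 -= 12*R0 → (0, 5, 12)  (L[1][0] := 12)
  R2 -= 4*R0 → (0, 2, 11)  (L[2][0] := 4)
[col 1] pivot 5
  R2 -= 3*R1 → (0, 0, 1)  (L[2][1] := 3)

L[1][0] = 12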